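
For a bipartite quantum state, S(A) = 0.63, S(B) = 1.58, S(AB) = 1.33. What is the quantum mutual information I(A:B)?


I(A:B) = S(A) + S(B) - S(AB)
= 0.63 + 1.58 - 1.33
= 0.8800

0.8800


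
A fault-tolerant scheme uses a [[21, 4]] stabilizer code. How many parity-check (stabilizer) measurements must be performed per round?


For an [[n,k]] stabilizer code:
Number of stabilizer generators = n - k
= 21 - 4
= 17

17


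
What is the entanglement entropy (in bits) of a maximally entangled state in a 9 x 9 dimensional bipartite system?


For a maximally entangled state in d x d:
S = log2(d) = log2(9)
= 3.1699

3.1699


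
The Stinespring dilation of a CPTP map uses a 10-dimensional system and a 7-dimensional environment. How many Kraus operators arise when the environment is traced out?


Tracing out the environment in an orthonormal basis {|i>_E} gives Kraus operators K_i = <i|_E U |0>_E.
Number of Kraus operators = dim(H_env) = d_env
= 7

7


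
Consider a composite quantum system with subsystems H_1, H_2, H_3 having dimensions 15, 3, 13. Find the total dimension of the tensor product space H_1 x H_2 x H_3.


dim(H_1 x H_2 x H_3) = 15 * 3 * 13
= 45 * 13
= 585

585


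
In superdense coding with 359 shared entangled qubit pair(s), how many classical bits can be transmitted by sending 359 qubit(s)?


Superdense coding allows 2 classical bits per shared entangled pair.
359 pair(s) -> 2 * 359 = 718 classical bits

718


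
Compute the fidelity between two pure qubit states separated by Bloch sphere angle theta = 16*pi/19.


For states separated by angle theta on Bloch sphere:
F = cos^2(theta/2)
theta = 16*pi/19 = 2.6456
theta/2 = 1.3228
cos(theta/2) = 0.2455
F = 0.0603

0.0603


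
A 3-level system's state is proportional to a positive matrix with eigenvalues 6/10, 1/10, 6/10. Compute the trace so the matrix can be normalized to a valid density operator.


tr(M) = sum of eigenvalues
= 6/10 + 1/10 + 6/10
= 13/10
= 1.3000

1.3000


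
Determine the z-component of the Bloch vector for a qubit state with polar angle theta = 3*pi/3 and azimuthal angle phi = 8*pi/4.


theta = 3.1416, phi = 6.2832
r_z = cos(theta) = -1.0000

-1.0000


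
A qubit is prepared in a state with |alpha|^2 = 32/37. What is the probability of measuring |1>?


|alpha|^2 = 32/37 = 0.8649
|beta|^2 = 1 - 32/37 = 5/37 = 0.1351
P(|1>) = |beta|^2 = 0.1351

0.1351


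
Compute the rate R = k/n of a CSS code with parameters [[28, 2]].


Code rate R = k/n
= 2/28
= 0.0714

0.0714


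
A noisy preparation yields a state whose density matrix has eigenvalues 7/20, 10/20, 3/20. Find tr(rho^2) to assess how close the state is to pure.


tr(rho^2) = sum of eigenvalues squared
= (7/20)^2 + (10/20)^2 + (3/20)^2
= (49 + 100 + 9) / 400
= 158/400
= 0.3950

0.3950


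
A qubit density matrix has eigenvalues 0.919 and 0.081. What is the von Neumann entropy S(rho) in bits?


S = -p*log2(p) - (1-p)*log2(1-p)
p = 0.9190, 1-p = 0.0810
= -0.9190 * log2(0.9190) - 0.0810 * log2(0.0810)
= -(-0.1120) - (-0.2937)
= 0.4057

0.4057


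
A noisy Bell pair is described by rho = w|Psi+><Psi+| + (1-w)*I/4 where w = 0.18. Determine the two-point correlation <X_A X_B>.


|Psi+> = (|01> + |10>)/sqrt(2)
For the pure Bell state, <X_A X_B> = +1 (Bell-state Pauli correlator).
The maximally-mixed part I/4 has tr(I/4 * P tensor P) = 0 for any traceless Pauli P.
So <X_A X_B>_rho = w * (+1) + (1 - w) * 0
= 0.18 * (+1)
= 0.1800

0.1800


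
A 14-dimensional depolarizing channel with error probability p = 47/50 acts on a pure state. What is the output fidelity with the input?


F = (1-p) + p/d
= (1 - 0.9400) + 0.9400/14
= 0.0600 + 0.0671
= 0.1271

0.1271


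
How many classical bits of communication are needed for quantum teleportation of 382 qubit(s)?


Quantum teleportation requires 2 classical bits per qubit teleported.
382 qubit(s) -> 2 * 382 = 764 classical bits

764


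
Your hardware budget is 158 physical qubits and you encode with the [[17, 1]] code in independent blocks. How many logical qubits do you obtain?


Each code block uses 17 physical qubits for 1 logical qubit(s).
Number of complete blocks = floor(158 / 17) = 9
Logical qubits = 9 * 1
= 9

9


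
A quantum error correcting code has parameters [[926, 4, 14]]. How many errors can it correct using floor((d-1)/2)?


Code parameters: [[926, 4, 14]], distance d = 14.
Number of correctable errors = floor((d-1)/2)
= floor((14 - 1)/2)
= floor(13/2)
= 6

6


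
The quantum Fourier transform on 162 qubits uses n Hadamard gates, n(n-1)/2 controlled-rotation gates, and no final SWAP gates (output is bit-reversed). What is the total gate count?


Hadamard gates: 162
Controlled rotations: n*(n-1)/2 = 162*161/2 = 13041
SWAP gates: 0 (omitted)
Total = 162 + 13041
= 13203

13203


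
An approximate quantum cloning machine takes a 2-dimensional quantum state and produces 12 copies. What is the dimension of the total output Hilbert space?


Output space = H^(tensor 12) where dim(H) = 2
dim = 2^12
= 4 (after 2 factors)
= 8 (after 3 factors)
= 16 (after 4 factors)
= 32 (after 5 factors)
= 64 (after 6 factors)
= 128 (after 7 factors)
= 256 (after 8 factors)
= 512 (after 9 factors)
= 1024 (after 10 factors)
= 2048 (after 11 factors)
= 4096 (after 12 factors)
= 4096

4096


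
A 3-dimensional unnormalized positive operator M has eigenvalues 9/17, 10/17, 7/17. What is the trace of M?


tr(M) = sum of eigenvalues
= 9/17 + 10/17 + 7/17
= 26/17
= 1.5294

1.5294


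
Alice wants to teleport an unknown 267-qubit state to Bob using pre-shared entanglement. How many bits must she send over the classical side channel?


Quantum teleportation requires 2 classical bits per qubit teleported.
267 qubit(s) -> 2 * 267 = 534 classical bits

534


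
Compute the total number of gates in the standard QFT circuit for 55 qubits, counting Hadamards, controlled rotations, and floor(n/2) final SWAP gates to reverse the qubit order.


Hadamard gates: 55
Controlled rotations: n*(n-1)/2 = 55*54/2 = 1485
SWAP gates: floor(n/2) = floor(55/2) = 27
Total = 55 + 1485 + 27
= 1567

1567


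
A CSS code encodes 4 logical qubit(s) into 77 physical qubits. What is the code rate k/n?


Code rate R = k/n
= 4/77
= 0.0519

0.0519


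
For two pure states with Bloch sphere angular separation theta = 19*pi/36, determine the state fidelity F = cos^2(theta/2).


For states separated by angle theta on Bloch sphere:
F = cos^2(theta/2)
theta = 19*pi/36 = 1.6581
theta/2 = 0.8290
cos(theta/2) = 0.6756
F = 0.4564

0.4564


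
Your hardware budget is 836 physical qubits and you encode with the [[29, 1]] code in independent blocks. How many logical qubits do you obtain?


Each code block uses 29 physical qubits for 1 logical qubit(s).
Number of complete blocks = floor(836 / 29) = 28
Logical qubits = 28 * 1
= 28

28


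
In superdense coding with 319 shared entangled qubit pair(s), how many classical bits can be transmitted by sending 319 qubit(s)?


Superdense coding allows 2 classical bits per shared entangled pair.
319 pair(s) -> 2 * 319 = 638 classical bits

638


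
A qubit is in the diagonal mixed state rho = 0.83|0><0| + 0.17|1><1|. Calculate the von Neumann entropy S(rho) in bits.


S = -p*log2(p) - (1-p)*log2(1-p)
p = 0.8300, 1-p = 0.1700
= -0.8300 * log2(0.8300) - 0.1700 * log2(0.1700)
= -(-0.2231) - (-0.4346)
= 0.6577

0.6577


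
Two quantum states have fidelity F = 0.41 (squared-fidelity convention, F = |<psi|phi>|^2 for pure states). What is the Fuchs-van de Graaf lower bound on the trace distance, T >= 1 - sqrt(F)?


Fuchs-van de Graaf (squared-fidelity convention): 1 - sqrt(F) <= T <= sqrt(1 - F).
Lower bound: T >= 1 - sqrt(F)
sqrt(F) = sqrt(0.41) = 0.6403
T >= 1 - 0.6403
T >= 0.3597

0.3597


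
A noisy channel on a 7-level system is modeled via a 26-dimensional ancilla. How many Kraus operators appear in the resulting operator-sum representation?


Tracing out the environment in an orthonormal basis {|i>_E} gives Kraus operators K_i = <i|_E U |0>_E.
Number of Kraus operators = dim(H_env) = d_env
= 26

26


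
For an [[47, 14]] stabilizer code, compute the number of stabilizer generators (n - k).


For an [[n,k]] stabilizer code:
Number of stabilizer generators = n - k
= 47 - 14
= 33

33


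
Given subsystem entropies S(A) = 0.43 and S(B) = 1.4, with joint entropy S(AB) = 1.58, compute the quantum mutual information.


I(A:B) = S(A) + S(B) - S(AB)
= 0.43 + 1.4 - 1.58
= 0.2500

0.2500


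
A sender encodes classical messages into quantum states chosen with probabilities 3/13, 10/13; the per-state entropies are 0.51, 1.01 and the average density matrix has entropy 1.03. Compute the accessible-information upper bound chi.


chi = S(rho) - sum_i p_i * S(rho_i)
Weighted entropy = 3/13 * 0.51 + 10/13 * 1.01
= 0.8946
chi = 1.03 - 0.8946
= 0.1354

0.1354


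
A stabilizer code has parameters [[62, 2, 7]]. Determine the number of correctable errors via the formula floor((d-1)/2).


Code parameters: [[62, 2, 7]], distance d = 7.
Number of correctable errors = floor((d-1)/2)
= floor((7 - 1)/2)
= floor(6/2)
= 3

3


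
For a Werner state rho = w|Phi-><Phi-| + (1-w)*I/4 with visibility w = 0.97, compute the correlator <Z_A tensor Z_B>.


|Phi-> = (|00> - |11>)/sqrt(2)
For the pure Bell state, <Z_A Z_B> = +1 (Bell-state Pauli correlator).
The maximally-mixed part I/4 has tr(I/4 * P tensor P) = 0 for any traceless Pauli P.
So <Z_A Z_B>_rho = w * (+1) + (1 - w) * 0
= 0.97 * (+1)
= 0.9700

0.9700


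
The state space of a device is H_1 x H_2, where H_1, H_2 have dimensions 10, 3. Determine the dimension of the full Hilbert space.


dim(H_1 x H_2) = 10 * 3
= 30

30


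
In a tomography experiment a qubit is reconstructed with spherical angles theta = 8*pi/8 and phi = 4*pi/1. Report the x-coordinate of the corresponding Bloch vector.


theta = 3.1416, phi = 12.5664
r_x = sin(theta)*cos(phi) = 0.0000 * 1.0000
r_x = 0.0000

0.0000


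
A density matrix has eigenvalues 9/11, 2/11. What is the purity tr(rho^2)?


tr(rho^2) = sum of eigenvalues squared
= (9/11)^2 + (2/11)^2
= (81 + 4) / 121
= 85/121
= 0.7025

0.7025


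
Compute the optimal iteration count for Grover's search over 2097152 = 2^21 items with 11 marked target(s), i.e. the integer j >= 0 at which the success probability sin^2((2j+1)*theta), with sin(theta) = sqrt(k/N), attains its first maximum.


After j Grover iterations the success probability is P(j) = sin^2((2j+1)*theta), where sin(theta) = sqrt(k/N).
N = 2^21 = 2097152, k = 11
sin(theta) = sqrt(k/N) = 0.00229024207
theta = arcsin(sqrt(k/N)) = 0.002290244072 rad
P(j) reaches its first maximum when (2j+1)*theta is as close as possible to pi/2, i.e. j = round(pi/(4*theta) - 1/2).
pi/(4*theta) - 1/2 = 342.4321
(For comparison, the common estimate pi/4 * sqrt(N/k) = 342.9324; the exact maximiser is used here.)
Optimal iterations = 342

342


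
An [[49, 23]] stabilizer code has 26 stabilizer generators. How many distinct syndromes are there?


Each stabilizer generator gives a binary (+1 or -1) measurement outcome.
With 26 independent generators:
Total syndromes = 2^26
= 67108864

67108864


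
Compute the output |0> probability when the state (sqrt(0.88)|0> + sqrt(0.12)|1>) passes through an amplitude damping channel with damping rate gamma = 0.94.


For amplitude damping with parameter gamma on state sqrt(a)|0> + sqrt(b)|1>:
alpha^2 = 0.88, beta^2 = 0.12
P(|0>) = alpha^2 + gamma * beta^2
= 0.88 + 0.94 * 0.12
= 0.88 + 0.1128
= 0.9928

0.9928


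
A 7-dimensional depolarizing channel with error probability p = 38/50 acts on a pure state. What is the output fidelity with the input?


F = (1-p) + p/d
= (1 - 0.7600) + 0.7600/7
= 0.2400 + 0.1086
= 0.3486

0.3486


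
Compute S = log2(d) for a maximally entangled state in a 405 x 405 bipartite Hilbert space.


For a maximally entangled state in d x d:
S = log2(d) = log2(405)
= 8.6618

8.6618


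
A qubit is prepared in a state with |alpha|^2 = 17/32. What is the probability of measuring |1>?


|alpha|^2 = 17/32 = 0.5312
|beta|^2 = 1 - 17/32 = 15/32 = 0.4688
P(|1>) = |beta|^2 = 0.4688

0.4688


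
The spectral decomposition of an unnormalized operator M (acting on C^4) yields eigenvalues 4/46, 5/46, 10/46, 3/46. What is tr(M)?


tr(M) = sum of eigenvalues
= 4/46 + 5/46 + 10/46 + 3/46
= 22/46
= 0.4783

0.4783


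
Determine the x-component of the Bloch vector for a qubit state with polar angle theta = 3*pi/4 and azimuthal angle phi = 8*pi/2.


theta = 2.3562, phi = 12.5664
r_x = sin(theta)*cos(phi) = 0.7071 * 1.0000
r_x = 0.7071

0.7071


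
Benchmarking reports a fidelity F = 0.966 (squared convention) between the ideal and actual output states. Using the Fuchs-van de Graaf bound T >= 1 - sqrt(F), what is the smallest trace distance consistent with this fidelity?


Fuchs-van de Graaf (squared-fidelity convention): 1 - sqrt(F) <= T <= sqrt(1 - F).
Lower bound: T >= 1 - sqrt(F)
sqrt(F) = sqrt(0.966) = 0.9829
T >= 1 - 0.9829
T >= 0.0171

0.0171


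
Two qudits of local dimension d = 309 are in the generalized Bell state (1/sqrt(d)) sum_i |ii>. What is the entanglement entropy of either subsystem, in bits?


For a maximally entangled state in d x d:
S = log2(d) = log2(309)
= 8.2715

8.2715


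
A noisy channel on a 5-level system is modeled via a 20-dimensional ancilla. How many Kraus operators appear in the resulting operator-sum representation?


Tracing out the environment in an orthonormal basis {|i>_E} gives Kraus operators K_i = <i|_E U |0>_E.
Number of Kraus operators = dim(H_env) = d_env
= 20

20


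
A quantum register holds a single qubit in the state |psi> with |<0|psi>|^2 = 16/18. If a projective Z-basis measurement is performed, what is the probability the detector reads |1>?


|alpha|^2 = 16/18 = 0.8889
|beta|^2 = 1 - 16/18 = 2/18 = 0.1111
P(|1>) = |beta|^2 = 0.1111

0.1111


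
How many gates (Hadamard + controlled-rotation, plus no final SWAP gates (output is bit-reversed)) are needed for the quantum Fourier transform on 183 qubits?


Hadamard gates: 183
Controlled rotations: n*(n-1)/2 = 183*182/2 = 16653
SWAP gates: 0 (omitted)
Total = 183 + 16653
= 16836

16836


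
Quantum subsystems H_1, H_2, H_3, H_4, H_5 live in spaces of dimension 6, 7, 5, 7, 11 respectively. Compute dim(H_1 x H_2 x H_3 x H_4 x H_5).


dim(H_1 x H_2 x H_3 x H_4 x H_5) = 6 * 7 * 5 * 7 * 11
= 42 * 5 * 7 * 11
= 210 * 7 * 11
= 1470 * 11
= 16170

16170


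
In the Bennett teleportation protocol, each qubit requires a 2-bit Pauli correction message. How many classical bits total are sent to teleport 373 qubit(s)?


Quantum teleportation requires 2 classical bits per qubit teleported.
373 qubit(s) -> 2 * 373 = 746 classical bits

746


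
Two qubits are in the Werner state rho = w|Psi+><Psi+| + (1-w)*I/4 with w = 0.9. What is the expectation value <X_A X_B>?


|Psi+> = (|01> + |10>)/sqrt(2)
For the pure Bell state, <X_A X_B> = +1 (Bell-state Pauli correlator).
The maximally-mixed part I/4 has tr(I/4 * P tensor P) = 0 for any traceless Pauli P.
So <X_A X_B>_rho = w * (+1) + (1 - w) * 0
= 0.9 * (+1)
= 0.9000

0.9000


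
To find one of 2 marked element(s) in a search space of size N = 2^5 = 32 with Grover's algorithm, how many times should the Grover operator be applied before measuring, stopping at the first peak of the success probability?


After j Grover iterations the success probability is P(j) = sin^2((2j+1)*theta), where sin(theta) = sqrt(k/N).
N = 2^5 = 32, k = 2
sin(theta) = sqrt(k/N) = 0.25
theta = arcsin(sqrt(k/N)) = 0.2526802551 rad
P(j) reaches its first maximum when (2j+1)*theta is as close as possible to pi/2, i.e. j = round(pi/(4*theta) - 1/2).
pi/(4*theta) - 1/2 = 2.6083
(For comparison, the common estimate pi/4 * sqrt(N/k) = 3.1416; the exact maximiser is used here.)
Optimal iterations = 3

3


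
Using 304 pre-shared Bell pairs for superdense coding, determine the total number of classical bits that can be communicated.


Superdense coding allows 2 classical bits per shared entangled pair.
304 pair(s) -> 2 * 304 = 608 classical bits

608


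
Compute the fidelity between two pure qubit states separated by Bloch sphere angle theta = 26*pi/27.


For states separated by angle theta on Bloch sphere:
F = cos^2(theta/2)
theta = 26*pi/27 = 3.0252
theta/2 = 1.5126
cos(theta/2) = 0.0581
F = 0.0034

0.0034


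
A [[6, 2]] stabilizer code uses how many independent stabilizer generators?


For an [[n,k]] stabilizer code:
Number of stabilizer generators = n - k
= 6 - 2
= 4

4


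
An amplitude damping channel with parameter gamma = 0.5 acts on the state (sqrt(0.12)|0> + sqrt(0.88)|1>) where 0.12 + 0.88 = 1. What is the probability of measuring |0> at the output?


For amplitude damping with parameter gamma on state sqrt(a)|0> + sqrt(b)|1>:
alpha^2 = 0.12, beta^2 = 0.88
P(|0>) = alpha^2 + gamma * beta^2
= 0.12 + 0.5 * 0.88
= 0.12 + 0.4400
= 0.5600

0.5600


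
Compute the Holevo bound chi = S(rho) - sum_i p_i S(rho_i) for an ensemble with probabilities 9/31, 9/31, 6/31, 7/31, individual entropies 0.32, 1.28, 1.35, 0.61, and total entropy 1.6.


chi = S(rho) - sum_i p_i * S(rho_i)
Weighted entropy = 9/31 * 0.32 + 9/31 * 1.28 + 6/31 * 1.35 + 7/31 * 0.61
= 0.8635
chi = 1.6 - 0.8635
= 0.7365

0.7365


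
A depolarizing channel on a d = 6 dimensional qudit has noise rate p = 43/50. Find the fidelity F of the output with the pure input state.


F = (1-p) + p/d
= (1 - 0.8600) + 0.8600/6
= 0.1400 + 0.1433
= 0.2833

0.2833


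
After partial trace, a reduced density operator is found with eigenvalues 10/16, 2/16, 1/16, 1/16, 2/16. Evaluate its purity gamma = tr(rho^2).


tr(rho^2) = sum of eigenvalues squared
= (10/16)^2 + (2/16)^2 + (1/16)^2 + (1/16)^2 + (2/16)^2
= (100 + 4 + 1 + 1 + 4) / 256
= 110/256
= 0.4297

0.4297


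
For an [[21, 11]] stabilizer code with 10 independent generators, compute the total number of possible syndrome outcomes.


Each stabilizer generator gives a binary (+1 or -1) measurement outcome.
With 10 independent generators:
Total syndromes = 2^10
= 1024

1024


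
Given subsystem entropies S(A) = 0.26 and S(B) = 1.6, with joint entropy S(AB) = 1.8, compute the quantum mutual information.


I(A:B) = S(A) + S(B) - S(AB)
= 0.26 + 1.6 - 1.8
= 0.0600

0.0600


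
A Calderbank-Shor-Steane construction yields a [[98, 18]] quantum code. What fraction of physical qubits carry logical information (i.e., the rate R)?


Code rate R = k/n
= 18/98
= 0.1837

0.1837


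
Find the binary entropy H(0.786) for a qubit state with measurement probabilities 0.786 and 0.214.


S = -p*log2(p) - (1-p)*log2(1-p)
p = 0.7860, 1-p = 0.2140
= -0.7860 * log2(0.7860) - 0.2140 * log2(0.2140)
= -(-0.2731) - (-0.4760)
= 0.7491

0.7491


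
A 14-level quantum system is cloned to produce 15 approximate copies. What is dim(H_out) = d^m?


Output space = H^(tensor 15) where dim(H) = 14
dim = 14^15
= 196 (after 2 factors)
= 2744 (after 3 factors)
= 38416 (after 4 factors)
= 537824 (after 5 factors)
= 7529536 (after 6 factors)
= 105413504 (after 7 factors)
= 1475789056 (after 8 factors)
= 20661046784 (after 9 factors)
= 289254654976 (after 10 factors)
= 4049565169664 (after 11 factors)
= 56693912375296 (after 12 factors)
= 793714773254144 (after 13 factors)
= 11112006825558016 (after 14 factors)
= 155568095557812224 (after 15 factors)
= 155568095557812224

155568095557812224


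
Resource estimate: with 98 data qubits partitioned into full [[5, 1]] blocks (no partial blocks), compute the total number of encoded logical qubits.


Each code block uses 5 physical qubits for 1 logical qubit(s).
Number of complete blocks = floor(98 / 5) = 19
Logical qubits = 19 * 1
= 19

19


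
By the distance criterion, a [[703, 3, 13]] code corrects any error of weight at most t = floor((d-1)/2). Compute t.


Code parameters: [[703, 3, 13]], distance d = 13.
Number of correctable errors = floor((d-1)/2)
= floor((13 - 1)/2)
= floor(12/2)
= 6

6


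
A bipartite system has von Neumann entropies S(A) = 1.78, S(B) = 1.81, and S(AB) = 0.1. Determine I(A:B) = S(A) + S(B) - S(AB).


I(A:B) = S(A) + S(B) - S(AB)
= 1.78 + 1.81 - 0.1
= 3.4900

3.4900


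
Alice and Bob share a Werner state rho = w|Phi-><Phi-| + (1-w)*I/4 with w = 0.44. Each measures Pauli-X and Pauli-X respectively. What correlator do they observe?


|Phi-> = (|00> - |11>)/sqrt(2)
For the pure Bell state, <X_A X_B> = -1 (Bell-state Pauli correlator).
The maximally-mixed part I/4 has tr(I/4 * P tensor P) = 0 for any traceless Pauli P.
So <X_A X_B>_rho = w * (-1) + (1 - w) * 0
= 0.44 * (-1)
= -0.4400

-0.4400


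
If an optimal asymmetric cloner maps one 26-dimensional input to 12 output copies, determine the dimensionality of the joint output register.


Output space = H^(tensor 12) where dim(H) = 26
dim = 26^12
= 676 (after 2 factors)
= 17576 (after 3 factors)
= 456976 (after 4 factors)
= 11881376 (after 5 factors)
= 308915776 (after 6 factors)
= 8031810176 (after 7 factors)
= 208827064576 (after 8 factors)
= 5429503678976 (after 9 factors)
= 141167095653376 (after 10 factors)
= 3670344486987776 (after 11 factors)
= 95428956661682176 (after 12 factors)
= 95428956661682176

95428956661682176


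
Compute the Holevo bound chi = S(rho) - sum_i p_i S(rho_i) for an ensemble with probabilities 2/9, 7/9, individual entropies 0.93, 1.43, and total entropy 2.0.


chi = S(rho) - sum_i p_i * S(rho_i)
Weighted entropy = 2/9 * 0.93 + 7/9 * 1.43
= 1.3189
chi = 2.0 - 1.3189
= 0.6811

0.6811


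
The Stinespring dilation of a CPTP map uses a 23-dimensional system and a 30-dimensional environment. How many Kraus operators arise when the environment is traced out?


Tracing out the environment in an orthonormal basis {|i>_E} gives Kraus operators K_i = <i|_E U |0>_E.
Number of Kraus operators = dim(H_env) = d_env
= 30

30


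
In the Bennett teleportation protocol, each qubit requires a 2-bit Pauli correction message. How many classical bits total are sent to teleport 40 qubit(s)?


Quantum teleportation requires 2 classical bits per qubit teleported.
40 qubit(s) -> 2 * 40 = 80 classical bits

80


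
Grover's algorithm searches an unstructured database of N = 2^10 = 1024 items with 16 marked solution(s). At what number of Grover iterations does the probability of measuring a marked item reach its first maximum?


After j Grover iterations the success probability is P(j) = sin^2((2j+1)*theta), where sin(theta) = sqrt(k/N).
N = 2^10 = 1024, k = 16
sin(theta) = sqrt(k/N) = 0.125
theta = arcsin(sqrt(k/N)) = 0.1253278312 rad
P(j) reaches its first maximum when (2j+1)*theta is as close as possible to pi/2, i.e. j = round(pi/(4*theta) - 1/2).
pi/(4*theta) - 1/2 = 5.7667
(For comparison, the common estimate pi/4 * sqrt(N/k) = 6.2832; the exact maximiser is used here.)
Optimal iterations = 6

6


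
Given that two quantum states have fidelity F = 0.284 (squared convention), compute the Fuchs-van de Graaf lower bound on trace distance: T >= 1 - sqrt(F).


Fuchs-van de Graaf (squared-fidelity convention): 1 - sqrt(F) <= T <= sqrt(1 - F).
Lower bound: T >= 1 - sqrt(F)
sqrt(F) = sqrt(0.284) = 0.5329
T >= 1 - 0.5329
T >= 0.4671

0.4671


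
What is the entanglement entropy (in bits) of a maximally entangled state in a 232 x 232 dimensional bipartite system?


For a maximally entangled state in d x d:
S = log2(d) = log2(232)
= 7.8580

7.8580


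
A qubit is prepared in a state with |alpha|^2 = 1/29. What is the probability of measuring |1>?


|alpha|^2 = 1/29 = 0.0345
|beta|^2 = 1 - 1/29 = 28/29 = 0.9655
P(|1>) = |beta|^2 = 0.9655

0.9655


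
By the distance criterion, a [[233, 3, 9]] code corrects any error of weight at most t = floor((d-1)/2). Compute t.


Code parameters: [[233, 3, 9]], distance d = 9.
Number of correctable errors = floor((d-1)/2)
= floor((9 - 1)/2)
= floor(8/2)
= 4

4


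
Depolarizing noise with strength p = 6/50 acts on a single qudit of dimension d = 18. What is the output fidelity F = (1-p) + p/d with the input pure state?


F = (1-p) + p/d
= (1 - 0.1200) + 0.1200/18
= 0.8800 + 0.0067
= 0.8867

0.8867


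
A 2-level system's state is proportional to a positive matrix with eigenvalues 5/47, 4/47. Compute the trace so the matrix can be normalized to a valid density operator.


tr(M) = sum of eigenvalues
= 5/47 + 4/47
= 9/47
= 0.1915

0.1915


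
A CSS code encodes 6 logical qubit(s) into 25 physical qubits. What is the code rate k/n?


Code rate R = k/n
= 6/25
= 0.2400

0.2400


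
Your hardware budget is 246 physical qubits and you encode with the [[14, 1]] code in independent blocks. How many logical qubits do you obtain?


Each code block uses 14 physical qubits for 1 logical qubit(s).
Number of complete blocks = floor(246 / 14) = 17
Logical qubits = 17 * 1
= 17

17


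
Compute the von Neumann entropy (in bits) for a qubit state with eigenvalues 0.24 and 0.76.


S = -p*log2(p) - (1-p)*log2(1-p)
p = 0.2400, 1-p = 0.7600
= -0.2400 * log2(0.2400) - 0.7600 * log2(0.7600)
= -(-0.4941) - (-0.3009)
= 0.7950

0.7950


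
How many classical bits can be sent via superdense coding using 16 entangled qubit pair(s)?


Superdense coding allows 2 classical bits per shared entangled pair.
16 pair(s) -> 2 * 16 = 32 classical bits

32


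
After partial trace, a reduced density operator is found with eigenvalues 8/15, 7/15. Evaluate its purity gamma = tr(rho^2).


tr(rho^2) = sum of eigenvalues squared
= (8/15)^2 + (7/15)^2
= (64 + 49) / 225
= 113/225
= 0.5022

0.5022


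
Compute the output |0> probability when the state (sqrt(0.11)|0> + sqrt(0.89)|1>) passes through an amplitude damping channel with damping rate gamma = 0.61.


For amplitude damping with parameter gamma on state sqrt(a)|0> + sqrt(b)|1>:
alpha^2 = 0.11, beta^2 = 0.89
P(|0>) = alpha^2 + gamma * beta^2
= 0.11 + 0.61 * 0.89
= 0.11 + 0.5429
= 0.6529

0.6529


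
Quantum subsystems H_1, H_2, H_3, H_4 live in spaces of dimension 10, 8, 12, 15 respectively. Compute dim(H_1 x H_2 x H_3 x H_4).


dim(H_1 x H_2 x H_3 x H_4) = 10 * 8 * 12 * 15
= 80 * 12 * 15
= 960 * 15
= 14400

14400


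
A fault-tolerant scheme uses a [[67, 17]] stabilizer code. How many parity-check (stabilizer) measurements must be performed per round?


For an [[n,k]] stabilizer code:
Number of stabilizer generators = n - k
= 67 - 17
= 50

50


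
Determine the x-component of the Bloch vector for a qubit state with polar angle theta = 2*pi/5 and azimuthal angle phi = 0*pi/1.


theta = 1.2566, phi = 0.0000
r_x = sin(theta)*cos(phi) = 0.9511 * 1.0000
r_x = 0.9511

0.9511


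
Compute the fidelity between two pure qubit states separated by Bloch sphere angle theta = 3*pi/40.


For states separated by angle theta on Bloch sphere:
F = cos^2(theta/2)
theta = 3*pi/40 = 0.2356
theta/2 = 0.1178
cos(theta/2) = 0.9931
F = 0.9862

0.9862


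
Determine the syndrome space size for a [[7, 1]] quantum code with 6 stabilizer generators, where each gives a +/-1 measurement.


Each stabilizer generator gives a binary (+1 or -1) measurement outcome.
With 6 independent generators:
Total syndromes = 2^6
= 64

64


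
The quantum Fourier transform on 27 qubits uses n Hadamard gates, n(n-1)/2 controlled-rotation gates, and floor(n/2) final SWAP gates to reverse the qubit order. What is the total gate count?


Hadamard gates: 27
Controlled rotations: n*(n-1)/2 = 27*26/2 = 351
SWAP gates: floor(n/2) = floor(27/2) = 13
Total = 27 + 351 + 13
= 391

391


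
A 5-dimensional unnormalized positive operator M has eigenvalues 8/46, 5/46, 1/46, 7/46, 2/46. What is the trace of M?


tr(M) = sum of eigenvalues
= 8/46 + 5/46 + 1/46 + 7/46 + 2/46
= 23/46
= 0.5000

0.5000


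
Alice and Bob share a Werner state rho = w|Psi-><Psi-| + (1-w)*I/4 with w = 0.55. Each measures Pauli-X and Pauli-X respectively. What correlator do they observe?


|Psi-> = (|01> - |10>)/sqrt(2)
For the pure Bell state, <X_A X_B> = -1 (Bell-state Pauli correlator).
The maximally-mixed part I/4 has tr(I/4 * P tensor P) = 0 for any traceless Pauli P.
So <X_A X_B>_rho = w * (-1) + (1 - w) * 0
= 0.55 * (-1)
= -0.5500

-0.5500


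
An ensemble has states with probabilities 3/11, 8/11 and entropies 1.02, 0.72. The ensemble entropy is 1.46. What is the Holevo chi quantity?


chi = S(rho) - sum_i p_i * S(rho_i)
Weighted entropy = 3/11 * 1.02 + 8/11 * 0.72
= 0.8018
chi = 1.46 - 0.8018
= 0.6582

0.6582


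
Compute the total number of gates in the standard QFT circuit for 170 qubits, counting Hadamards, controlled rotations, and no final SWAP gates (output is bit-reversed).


Hadamard gates: 170
Controlled rotations: n*(n-1)/2 = 170*169/2 = 14365
SWAP gates: 0 (omitted)
Total = 170 + 14365
= 14535

14535


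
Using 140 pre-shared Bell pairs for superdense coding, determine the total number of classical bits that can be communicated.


Superdense coding allows 2 classical bits per shared entangled pair.
140 pair(s) -> 2 * 140 = 280 classical bits

280


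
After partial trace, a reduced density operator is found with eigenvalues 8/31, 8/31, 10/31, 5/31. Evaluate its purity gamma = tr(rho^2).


tr(rho^2) = sum of eigenvalues squared
= (8/31)^2 + (8/31)^2 + (10/31)^2 + (5/31)^2
= (64 + 64 + 100 + 25) / 961
= 253/961
= 0.2633

0.2633


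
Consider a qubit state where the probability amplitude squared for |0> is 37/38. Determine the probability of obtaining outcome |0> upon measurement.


|alpha|^2 = 37/38 = 0.9737
|beta|^2 = 1 - 37/38 = 1/38 = 0.0263
P(|0>) = |alpha|^2 = 0.9737

0.9737


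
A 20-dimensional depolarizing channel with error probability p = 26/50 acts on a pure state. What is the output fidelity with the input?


F = (1-p) + p/d
= (1 - 0.5200) + 0.5200/20
= 0.4800 + 0.0260
= 0.5060

0.5060


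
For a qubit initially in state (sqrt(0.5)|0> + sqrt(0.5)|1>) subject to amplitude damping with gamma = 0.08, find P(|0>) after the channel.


For amplitude damping with parameter gamma on state sqrt(a)|0> + sqrt(b)|1>:
alpha^2 = 0.5, beta^2 = 0.5
P(|0>) = alpha^2 + gamma * beta^2
= 0.5 + 0.08 * 0.5
= 0.5 + 0.0400
= 0.5400

0.5400


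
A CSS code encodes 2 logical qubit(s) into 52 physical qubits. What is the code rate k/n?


Code rate R = k/n
= 2/52
= 0.0385

0.0385


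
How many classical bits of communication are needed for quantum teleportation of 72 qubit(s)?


Quantum teleportation requires 2 classical bits per qubit teleported.
72 qubit(s) -> 2 * 72 = 144 classical bits

144


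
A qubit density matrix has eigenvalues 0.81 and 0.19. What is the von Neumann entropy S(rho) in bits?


S = -p*log2(p) - (1-p)*log2(1-p)
p = 0.8100, 1-p = 0.1900
= -0.8100 * log2(0.8100) - 0.1900 * log2(0.1900)
= -(-0.2462) - (-0.4552)
= 0.7015

0.7015


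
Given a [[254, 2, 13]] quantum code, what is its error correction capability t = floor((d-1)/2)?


Code parameters: [[254, 2, 13]], distance d = 13.
Number of correctable errors = floor((d-1)/2)
= floor((13 - 1)/2)
= floor(12/2)
= 6

6


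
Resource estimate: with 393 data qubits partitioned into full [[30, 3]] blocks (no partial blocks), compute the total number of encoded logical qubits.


Each code block uses 30 physical qubits for 3 logical qubit(s).
Number of complete blocks = floor(393 / 30) = 13
Logical qubits = 13 * 3
= 39

39


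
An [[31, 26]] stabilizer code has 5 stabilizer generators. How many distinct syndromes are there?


Each stabilizer generator gives a binary (+1 or -1) measurement outcome.
With 5 independent generators:
Total syndromes = 2^5
= 32

32


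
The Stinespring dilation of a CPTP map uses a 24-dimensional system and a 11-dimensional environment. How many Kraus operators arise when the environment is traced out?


Tracing out the environment in an orthonormal basis {|i>_E} gives Kraus operators K_i = <i|_E U |0>_E.
Number of Kraus operators = dim(H_env) = d_env
= 11

11


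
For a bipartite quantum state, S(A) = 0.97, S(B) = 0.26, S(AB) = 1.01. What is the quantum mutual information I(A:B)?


I(A:B) = S(A) + S(B) - S(AB)
= 0.97 + 0.26 - 1.01
= 0.2200

0.2200


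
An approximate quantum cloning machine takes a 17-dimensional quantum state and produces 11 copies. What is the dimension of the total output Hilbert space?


Output space = H^(tensor 11) where dim(H) = 17
dim = 17^11
= 289 (after 2 factors)
= 4913 (after 3 factors)
= 83521 (after 4 factors)
= 1419857 (after 5 factors)
= 24137569 (after 6 factors)
= 410338673 (after 7 factors)
= 6975757441 (after 8 factors)
= 118587876497 (after 9 factors)
= 2015993900449 (after 10 factors)
= 34271896307633 (after 11 factors)
= 34271896307633

34271896307633


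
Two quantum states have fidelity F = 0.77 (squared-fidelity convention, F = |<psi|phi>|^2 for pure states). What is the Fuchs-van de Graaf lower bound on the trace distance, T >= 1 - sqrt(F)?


Fuchs-van de Graaf (squared-fidelity convention): 1 - sqrt(F) <= T <= sqrt(1 - F).
Lower bound: T >= 1 - sqrt(F)
sqrt(F) = sqrt(0.77) = 0.8775
T >= 1 - 0.8775
T >= 0.1225

0.1225


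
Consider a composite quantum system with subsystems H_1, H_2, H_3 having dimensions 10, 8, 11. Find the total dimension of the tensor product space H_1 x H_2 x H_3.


dim(H_1 x H_2 x H_3) = 10 * 8 * 11
= 80 * 11
= 880

880


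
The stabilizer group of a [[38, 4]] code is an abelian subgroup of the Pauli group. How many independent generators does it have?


For an [[n,k]] stabilizer code:
Number of stabilizer generators = n - k
= 38 - 4
= 34

34


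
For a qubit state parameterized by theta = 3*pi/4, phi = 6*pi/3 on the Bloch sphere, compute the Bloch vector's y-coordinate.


theta = 2.3562, phi = 6.2832
r_y = sin(theta)*sin(phi) = 0.7071 * 0.0000
r_y = 0.0000

0.0000


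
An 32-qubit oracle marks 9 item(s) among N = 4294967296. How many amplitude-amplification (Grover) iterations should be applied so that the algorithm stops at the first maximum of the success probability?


After j Grover iterations the success probability is P(j) = sin^2((2j+1)*theta), where sin(theta) = sqrt(k/N).
N = 2^32 = 4294967296, k = 9
sin(theta) = sqrt(k/N) = 4.577636719e-05
theta = arcsin(sqrt(k/N)) = 4.57763672e-05 rad
P(j) reaches its first maximum when (2j+1)*theta is as close as possible to pi/2, i.e. j = round(pi/(4*theta) - 1/2).
pi/(4*theta) - 1/2 = 17156.7847
(For comparison, the common estimate pi/4 * sqrt(N/k) = 17157.2847; the exact maximiser is used here.)
Optimal iterations = 17157

17157


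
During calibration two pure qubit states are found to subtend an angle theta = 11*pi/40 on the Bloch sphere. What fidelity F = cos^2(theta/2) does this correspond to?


For states separated by angle theta on Bloch sphere:
F = cos^2(theta/2)
theta = 11*pi/40 = 0.8639
theta/2 = 0.4320
cos(theta/2) = 0.9081
F = 0.8247

0.8247


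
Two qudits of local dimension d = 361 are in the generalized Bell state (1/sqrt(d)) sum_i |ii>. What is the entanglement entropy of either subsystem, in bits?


For a maximally entangled state in d x d:
S = log2(d) = log2(361)
= 8.4959

8.4959


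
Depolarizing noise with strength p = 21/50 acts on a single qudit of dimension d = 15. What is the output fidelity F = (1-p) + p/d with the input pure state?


F = (1-p) + p/d
= (1 - 0.4200) + 0.4200/15
= 0.5800 + 0.0280
= 0.6080

0.6080


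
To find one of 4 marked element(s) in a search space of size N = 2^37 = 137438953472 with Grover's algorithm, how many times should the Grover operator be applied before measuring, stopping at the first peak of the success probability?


After j Grover iterations the success probability is P(j) = sin^2((2j+1)*theta), where sin(theta) = sqrt(k/N).
N = 2^37 = 137438953472, k = 4
sin(theta) = sqrt(k/N) = 5.394796609e-06
theta = arcsin(sqrt(k/N)) = 5.394796609e-06 rad
P(j) reaches its first maximum when (2j+1)*theta is as close as possible to pi/2, i.e. j = round(pi/(4*theta) - 1/2).
pi/(4*theta) - 1/2 = 145583.8881
(For comparison, the common estimate pi/4 * sqrt(N/k) = 145584.3881; the exact maximiser is used here.)
Optimal iterations = 145584

145584


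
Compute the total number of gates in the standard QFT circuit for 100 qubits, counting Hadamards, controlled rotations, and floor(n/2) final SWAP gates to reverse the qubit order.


Hadamard gates: 100
Controlled rotations: n*(n-1)/2 = 100*99/2 = 4950
SWAP gates: floor(n/2) = floor(100/2) = 50
Total = 100 + 4950 + 50
= 5100

5100


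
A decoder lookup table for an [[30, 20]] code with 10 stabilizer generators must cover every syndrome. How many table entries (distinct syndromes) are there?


Each stabilizer generator gives a binary (+1 or -1) measurement outcome.
With 10 independent generators:
Total syndromes = 2^10
= 1024

1024


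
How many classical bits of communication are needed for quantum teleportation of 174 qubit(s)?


Quantum teleportation requires 2 classical bits per qubit teleported.
174 qubit(s) -> 2 * 174 = 348 classical bits

348


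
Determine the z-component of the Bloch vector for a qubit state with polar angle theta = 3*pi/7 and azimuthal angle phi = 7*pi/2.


theta = 1.3464, phi = 10.9956
r_z = cos(theta) = 0.2225

0.2225


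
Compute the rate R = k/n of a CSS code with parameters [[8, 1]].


Code rate R = k/n
= 1/8
= 0.1250

0.1250


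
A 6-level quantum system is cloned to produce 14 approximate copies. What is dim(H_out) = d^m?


Output space = H^(tensor 14) where dim(H) = 6
dim = 6^14
= 36 (after 2 factors)
= 216 (after 3 factors)
= 1296 (after 4 factors)
= 7776 (after 5 factors)
= 46656 (after 6 factors)
= 279936 (after 7 factors)
= 1679616 (after 8 factors)
= 10077696 (after 9 factors)
= 60466176 (after 10 factors)
= 362797056 (after 11 factors)
= 2176782336 (after 12 factors)
= 13060694016 (after 13 factors)
= 78364164096 (after 14 factors)
= 78364164096

78364164096


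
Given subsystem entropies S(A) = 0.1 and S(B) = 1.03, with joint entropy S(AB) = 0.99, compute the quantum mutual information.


I(A:B) = S(A) + S(B) - S(AB)
= 0.1 + 1.03 - 0.99
= 0.1400

0.1400


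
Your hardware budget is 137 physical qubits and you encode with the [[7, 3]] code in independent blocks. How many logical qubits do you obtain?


Each code block uses 7 physical qubits for 3 logical qubit(s).
Number of complete blocks = floor(137 / 7) = 19
Logical qubits = 19 * 3
= 57

57


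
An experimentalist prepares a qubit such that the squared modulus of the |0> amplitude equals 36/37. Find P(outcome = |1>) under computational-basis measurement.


|alpha|^2 = 36/37 = 0.9730
|beta|^2 = 1 - 36/37 = 1/37 = 0.0270
P(|1>) = |beta|^2 = 0.0270

0.0270


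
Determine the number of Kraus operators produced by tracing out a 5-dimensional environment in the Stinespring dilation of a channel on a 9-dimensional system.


Tracing out the environment in an orthonormal basis {|i>_E} gives Kraus operators K_i = <i|_E U |0>_E.
Number of Kraus operators = dim(H_env) = d_env
= 5

5


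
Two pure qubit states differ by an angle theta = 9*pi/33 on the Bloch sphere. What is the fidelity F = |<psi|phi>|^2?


For states separated by angle theta on Bloch sphere:
F = cos^2(theta/2)
theta = 9*pi/33 = 0.8568
theta/2 = 0.4284
cos(theta/2) = 0.9096
F = 0.8274

0.8274


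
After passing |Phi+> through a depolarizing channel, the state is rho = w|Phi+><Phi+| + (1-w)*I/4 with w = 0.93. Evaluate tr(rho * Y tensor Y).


|Phi+> = (|00> + |11>)/sqrt(2)
For the pure Bell state, <Y_A Y_B> = -1 (Bell-state Pauli correlator).
The maximally-mixed part I/4 has tr(I/4 * P tensor P) = 0 for any traceless Pauli P.
So <Y_A Y_B>_rho = w * (-1) + (1 - w) * 0
= 0.93 * (-1)
= -0.9300

-0.9300


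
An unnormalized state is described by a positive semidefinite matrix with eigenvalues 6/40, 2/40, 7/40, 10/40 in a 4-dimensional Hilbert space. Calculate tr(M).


tr(M) = sum of eigenvalues
= 6/40 + 2/40 + 7/40 + 10/40
= 25/40
= 0.6250

0.6250
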